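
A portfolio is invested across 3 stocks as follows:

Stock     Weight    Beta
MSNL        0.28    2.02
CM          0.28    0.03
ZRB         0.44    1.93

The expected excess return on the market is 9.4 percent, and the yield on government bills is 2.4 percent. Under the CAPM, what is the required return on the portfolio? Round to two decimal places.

15.78%

β_P = Σ w_i β_i = 0.28×2.02 + 0.28×0.03 + 0.44×1.93 = 1.4232
E(R_P) = R_f + β_P × MRP = 2.4% + 1.4232 × 9.4% = 15.78%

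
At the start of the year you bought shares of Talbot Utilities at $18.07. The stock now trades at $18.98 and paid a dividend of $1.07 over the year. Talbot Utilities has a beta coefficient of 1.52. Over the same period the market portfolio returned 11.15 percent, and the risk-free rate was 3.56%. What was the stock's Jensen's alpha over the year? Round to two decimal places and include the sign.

Realised HPR = (P1 + D1 − P0) / P0 = (18.98 + 1.07 − 18.07) / 18.07 = 1.98 / 18.07 = 10.9574%
MRP = 11.15% − 3.56% = 7.59%
CAPM required = R_f + β·MRP = 3.56% + 1.52 × 7.59% = 15.0968%
α = realised − required = 10.9574% − 15.0968% = -4.14%

-4.14%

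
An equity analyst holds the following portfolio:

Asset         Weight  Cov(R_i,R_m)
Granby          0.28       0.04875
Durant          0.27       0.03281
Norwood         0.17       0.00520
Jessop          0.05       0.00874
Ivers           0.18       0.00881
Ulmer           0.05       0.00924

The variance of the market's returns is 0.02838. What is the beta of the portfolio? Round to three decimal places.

β_Granby = 0.04875 / 0.02838 = 1.7178
β_Durant = 0.03281 / 0.02838 = 1.1561
β_Norwood = 0.00520 / 0.02838 = 0.1832
β_Jessop = 0.00874 / 0.02838 = 0.3080
β_Ivers = 0.00881 / 0.02838 = 0.3104
β_Ulmer = 0.00924 / 0.02838 = 0.3256
β_P = Σ w_i β_i = 0.28×1.7178 + 0.27×1.1561 + 0.17×0.1832 + 0.05×0.3080 + 0.18×0.3104 + 0.05×0.3256 = 0.9118

0.912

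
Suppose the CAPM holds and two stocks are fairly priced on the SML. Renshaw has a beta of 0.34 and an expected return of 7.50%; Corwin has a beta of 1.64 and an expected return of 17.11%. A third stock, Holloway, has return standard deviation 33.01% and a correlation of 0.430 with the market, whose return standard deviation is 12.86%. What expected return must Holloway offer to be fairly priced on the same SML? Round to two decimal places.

13.15%

MRP = (17.11% − 7.50%) / (1.64 − 0.34) = 7.3923%
R_f = 7.50% − 0.34 × 7.3923% = 4.9866%
β_Holloway = ρ·σ_i/σ_m = 0.430 × 33.01 / 12.86 = 1.1038
E(R_Holloway) = R_f + β × MRP = 4.9866% + 1.1038 × 7.3923% = 13.15%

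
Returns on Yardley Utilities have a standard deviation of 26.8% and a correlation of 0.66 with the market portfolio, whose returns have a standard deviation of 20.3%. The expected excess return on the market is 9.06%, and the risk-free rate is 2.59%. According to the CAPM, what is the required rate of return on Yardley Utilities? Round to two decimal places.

10.48%

β = ρ × σ_i / σ_m = 0.66 × 26.8% / 20.3% = 0.8713
E(R) = 2.59% + 0.8713 × 9.06% = 10.48%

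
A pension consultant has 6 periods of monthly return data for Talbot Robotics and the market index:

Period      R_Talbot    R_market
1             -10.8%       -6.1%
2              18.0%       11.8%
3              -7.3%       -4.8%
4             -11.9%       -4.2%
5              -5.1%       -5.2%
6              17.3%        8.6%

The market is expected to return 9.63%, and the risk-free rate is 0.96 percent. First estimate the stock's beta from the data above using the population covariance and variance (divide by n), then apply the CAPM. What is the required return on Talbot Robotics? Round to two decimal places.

Mean R_i = (-10.8 + 18.0 − 7.3 − 11.9 − 5.1 + 17.3) / 6 = 0.0333%
Mean R_m = (-6.1 + 11.8 − 4.8 − 4.2 − 5.2 + 8.6) / 6 = 0.0167%
Σ(R_i − R̄_i)(R_m − R̄_m) = 538.5967  ⇒  Cov = 538.5967 / 6 = 89.7661
Σ(R_m − R̄_m)² = 318.1283  ⇒  Var(R_m) = 318.1283 / 6 = 53.0214
β = Cov / Var(R_m) = 89.7661 / 53.0214 = 1.6930
MRP = 9.63% − 0.96% = 8.67%
E(R) = R_f + β × MRP = 0.96% + 1.6930 × 8.67% = 15.64%

15.64%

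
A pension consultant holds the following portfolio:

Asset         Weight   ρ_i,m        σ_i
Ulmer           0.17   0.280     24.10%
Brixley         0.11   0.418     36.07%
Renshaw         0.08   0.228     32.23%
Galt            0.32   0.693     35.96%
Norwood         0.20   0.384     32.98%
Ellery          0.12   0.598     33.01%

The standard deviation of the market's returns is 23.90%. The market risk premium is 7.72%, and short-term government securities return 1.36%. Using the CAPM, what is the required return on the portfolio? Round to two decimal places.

β_Ulmer = 0.280 × 24.10% / 23.90% = 0.2823
β_Brixley = 0.418 × 36.07% / 23.90% = 0.6308
β_Renshaw = 0.228 × 32.23% / 23.90% = 0.3075
β_Galt = 0.693 × 35.96% / 23.90% = 1.0427
β_Norwood = 0.384 × 32.98% / 23.90% = 0.5299
β_Ellery = 0.598 × 33.01% / 23.90% = 0.8259
β_P = Σ w_i β_i = 0.17×0.2823 + 0.11×0.6308 + 0.08×0.3075 + 0.32×1.0427 + 0.20×0.5299 + 0.12×0.8259 = 0.6807
E(R_P) = R_f + β_P × MRP = 1.36% + 0.6807 × 7.72% = 6.62%

6.62%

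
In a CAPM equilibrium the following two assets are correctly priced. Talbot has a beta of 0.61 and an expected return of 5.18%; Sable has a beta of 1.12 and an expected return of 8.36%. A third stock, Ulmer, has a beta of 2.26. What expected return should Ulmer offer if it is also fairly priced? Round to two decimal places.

MRP (SML slope) = (8.36% − 5.18%) / (1.12 − 0.61) = 3.18% / 0.51 = 6.2353%
R_f (intercept) = 5.18% − 0.61 × 6.2353% = 1.3765%
E(R_Ulmer) = R_f + β × MRP = 1.3765% + 2.26 × 6.2353% = 15.47%

15.47%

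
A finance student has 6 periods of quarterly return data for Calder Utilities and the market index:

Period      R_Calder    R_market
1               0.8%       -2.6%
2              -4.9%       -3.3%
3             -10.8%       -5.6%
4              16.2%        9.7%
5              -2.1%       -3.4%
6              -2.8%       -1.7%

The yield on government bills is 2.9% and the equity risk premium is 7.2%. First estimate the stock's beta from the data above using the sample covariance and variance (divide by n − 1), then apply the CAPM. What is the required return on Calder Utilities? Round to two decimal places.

14.42%

Mean R_i = (0.8 − 4.9 − 10.8 + 16.2 − 2.1 − 2.8) / 6 = -0.6000%
Mean R_m = (-2.6 − 3.3 − 5.6 + 9.7 − 3.4 − 1.7) / 6 = -1.1500%
Σ(R_i − R̄_i)(R_m − R̄_m) = 239.4700  ⇒  Cov = 239.4700 / 5 = 47.8940
Σ(R_m − R̄_m)² = 149.6150  ⇒  Var(R_m) = 149.6150 / 5 = 29.9230
β = Cov / Var(R_m) = 47.8940 / 29.9230 = 1.6006
E(R) = R_f + β × MRP = 2.9% + 1.6006 × 7.2% = 14.42%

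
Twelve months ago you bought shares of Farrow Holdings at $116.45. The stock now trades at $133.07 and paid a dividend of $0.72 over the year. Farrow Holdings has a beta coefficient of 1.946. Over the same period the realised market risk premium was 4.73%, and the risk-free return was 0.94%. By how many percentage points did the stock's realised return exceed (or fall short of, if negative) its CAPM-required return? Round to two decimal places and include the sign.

Realised HPR = (P1 + D1 − P0) / P0 = (133.07 + 0.72 − 116.45) / 116.45 = 17.34 / 116.45 = 14.8905%
CAPM required = R_f + β·MRP = 0.94% + 1.946 × 4.73% = 10.14458%
α = realised − required = 14.8905% − 10.14458% = +4.75%

+4.75%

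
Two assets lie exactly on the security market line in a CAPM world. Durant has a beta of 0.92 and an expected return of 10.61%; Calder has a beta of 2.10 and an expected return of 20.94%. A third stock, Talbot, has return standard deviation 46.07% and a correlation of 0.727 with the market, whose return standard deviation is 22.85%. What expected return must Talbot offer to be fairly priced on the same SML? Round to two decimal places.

15.39%

MRP = (20.94% − 10.61%) / (2.10 − 0.92) = 8.7542%
R_f = 10.61% − 0.92 × 8.7542% = 2.5561%
β_Talbot = ρ·σ_i/σ_m = 0.727 × 46.07 / 22.85 = 1.4658
E(R_Talbot) = R_f + β × MRP = 2.5561% + 1.4658 × 8.7542% = 15.39%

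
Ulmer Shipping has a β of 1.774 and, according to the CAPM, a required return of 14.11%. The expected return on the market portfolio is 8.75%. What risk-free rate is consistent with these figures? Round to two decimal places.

E(R) = R_f + β(E(R_m) − R_f) = R_f(1 − β) + β·E(R_m)
14.11% = R_f × (1 − 1.774) + 1.774 × 8.75%
14.11% = R_f × -0.774 + 15.52250%
R_f = (14.11% − 15.52250%) / -0.774 = 1.82%

1.82%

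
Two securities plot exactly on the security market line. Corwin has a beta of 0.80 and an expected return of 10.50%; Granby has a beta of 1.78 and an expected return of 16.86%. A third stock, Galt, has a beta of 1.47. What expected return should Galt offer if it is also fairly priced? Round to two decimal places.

MRP (SML slope) = (16.86% − 10.50%) / (1.78 − 0.80) = 6.36% / 0.98 = 6.4898%
R_f (intercept) = 10.50% − 0.80 × 6.4898% = 5.3082%
E(R_Galt) = R_f + β × MRP = 5.3082% + 1.47 × 6.4898% = 14.85%

14.85%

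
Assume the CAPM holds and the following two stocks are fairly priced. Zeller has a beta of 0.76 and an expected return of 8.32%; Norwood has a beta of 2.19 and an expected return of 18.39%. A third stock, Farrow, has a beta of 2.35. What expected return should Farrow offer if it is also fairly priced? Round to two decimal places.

MRP (SML slope) = (18.39% − 8.32%) / (2.19 − 0.76) = 10.07% / 1.43 = 7.0420%
R_f (intercept) = 8.32% − 0.76 × 7.0420% = 2.9681%
E(R_Farrow) = R_f + β × MRP = 2.9681% + 2.35 × 7.0420% = 19.52%

19.52%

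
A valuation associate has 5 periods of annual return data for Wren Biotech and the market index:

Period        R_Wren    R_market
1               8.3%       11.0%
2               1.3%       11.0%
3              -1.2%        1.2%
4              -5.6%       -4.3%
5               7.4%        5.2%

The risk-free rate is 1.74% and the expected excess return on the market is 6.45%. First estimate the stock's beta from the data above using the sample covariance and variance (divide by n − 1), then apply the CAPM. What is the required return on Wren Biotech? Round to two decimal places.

Mean R_i = (8.3 + 1.3 − 1.2 − 5.6 + 7.4) / 5 = 2.0400%
Mean R_m = (11.0 + 11.0 + 1.2 − 4.3 + 5.2) / 5 = 4.8200%
Σ(R_i − R̄_i)(R_m − R̄_m) = 117.5560  ⇒  Cov = 117.5560 / 4 = 29.3890
Σ(R_m − R̄_m)² = 172.8080  ⇒  Var(R_m) = 172.8080 / 4 = 43.2020
β = Cov / Var(R_m) = 29.3890 / 43.2020 = 0.6803
E(R) = R_f + β × MRP = 1.74% + 0.6803 × 6.45% = 6.13%

6.13%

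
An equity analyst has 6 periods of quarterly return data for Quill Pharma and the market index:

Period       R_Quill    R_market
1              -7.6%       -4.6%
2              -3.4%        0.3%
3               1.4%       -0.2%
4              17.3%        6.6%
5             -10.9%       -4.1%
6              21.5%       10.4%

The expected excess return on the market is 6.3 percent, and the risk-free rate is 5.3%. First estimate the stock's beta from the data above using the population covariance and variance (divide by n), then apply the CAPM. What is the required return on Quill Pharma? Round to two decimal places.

19.12%

Mean R_i = (-7.6 − 3.4 + 1.4 + 17.3 − 10.9 + 21.5) / 6 = 3.0500%
Mean R_m = (-4.6 + 0.3 − 0.2 + 6.6 − 4.1 + 10.4) / 6 = 1.4000%
Σ(R_i − R̄_i)(R_m − R̄_m) = 390.5100  ⇒  Cov = 390.5100 / 6 = 65.0850
Σ(R_m − R̄_m)² = 178.0600  ⇒  Var(R_m) = 178.0600 / 6 = 29.6767
β = Cov / Var(R_m) = 65.0850 / 29.6767 = 2.1931
E(R) = R_f + β × MRP = 5.3% + 2.1931 × 6.3% = 19.12%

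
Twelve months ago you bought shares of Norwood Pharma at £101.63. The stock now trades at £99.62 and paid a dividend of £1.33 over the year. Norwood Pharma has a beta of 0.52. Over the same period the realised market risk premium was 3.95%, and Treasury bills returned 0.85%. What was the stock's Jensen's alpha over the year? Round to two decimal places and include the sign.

Realised HPR = (P1 + D1 − P0) / P0 = (99.62 + 1.33 − 101.63) / 101.63 = -0.68 / 101.63 = -0.6691%
CAPM required = R_f + β·MRP = 0.85% + 0.52 × 3.95% = 2.9040%
α = realised − required = -0.6691% − 2.9040% = -3.57%

-3.57%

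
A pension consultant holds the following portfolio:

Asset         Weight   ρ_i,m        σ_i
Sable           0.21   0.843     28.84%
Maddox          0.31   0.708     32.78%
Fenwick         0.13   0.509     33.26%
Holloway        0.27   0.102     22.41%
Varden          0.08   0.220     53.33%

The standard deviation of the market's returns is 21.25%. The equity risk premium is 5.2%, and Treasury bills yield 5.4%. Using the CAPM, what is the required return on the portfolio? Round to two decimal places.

β_Sable = 0.843 × 28.84% / 21.25% = 1.1441
β_Maddox = 0.708 × 32.78% / 21.25% = 1.0922
β_Fenwick = 0.509 × 33.26% / 21.25% = 0.7967
β_Holloway = 0.102 × 22.41% / 21.25% = 0.1076
β_Varden = 0.220 × 53.33% / 21.25% = 0.5521
β_P = Σ w_i β_i = 0.21×1.1441 + 0.31×1.0922 + 0.13×0.7967 + 0.27×0.1076 + 0.08×0.5521 = 0.7556
E(R_P) = R_f + β_P × MRP = 5.4% + 0.7556 × 5.2% = 9.33%

9.33%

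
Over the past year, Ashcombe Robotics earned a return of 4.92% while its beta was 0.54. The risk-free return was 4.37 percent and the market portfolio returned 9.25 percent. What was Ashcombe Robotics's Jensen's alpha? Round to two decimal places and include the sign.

-2.09%

Market excess return = 9.25% − 4.37% = 4.88%
CAPM benchmark = R_f + β(R_m − R_f) = 4.37% + 0.54 × 4.88% = 7.0052%
α = actual − benchmark = 4.92% − 7.0052% = -2.09%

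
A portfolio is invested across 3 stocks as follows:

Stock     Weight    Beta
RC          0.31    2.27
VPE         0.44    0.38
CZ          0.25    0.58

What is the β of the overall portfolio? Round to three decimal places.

1.016

β_P = Σ w_i β_i = 0.31×2.27 + 0.44×0.38 + 0.25×0.58 = 1.0159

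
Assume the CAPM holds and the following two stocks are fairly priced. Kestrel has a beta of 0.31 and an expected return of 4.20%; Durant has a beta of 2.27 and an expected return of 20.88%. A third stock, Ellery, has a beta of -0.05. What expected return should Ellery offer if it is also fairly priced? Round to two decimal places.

1.14%

MRP (SML slope) = (20.88% − 4.20%) / (2.27 − 0.31) = 16.68% / 1.96 = 8.5102%
R_f (intercept) = 4.20% − 0.31 × 8.5102% = 1.5618%
E(R_Ellery) = R_f + β × MRP = 1.5618% + -0.05 × 8.5102% = 1.14%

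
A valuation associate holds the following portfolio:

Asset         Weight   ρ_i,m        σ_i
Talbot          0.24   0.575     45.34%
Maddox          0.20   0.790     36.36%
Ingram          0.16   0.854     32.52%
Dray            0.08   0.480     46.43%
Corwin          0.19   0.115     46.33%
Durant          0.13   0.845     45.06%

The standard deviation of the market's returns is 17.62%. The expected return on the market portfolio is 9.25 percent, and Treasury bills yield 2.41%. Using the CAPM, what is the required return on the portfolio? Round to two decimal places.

11.80%

β_Talbot = 0.575 × 45.34% / 17.62% = 1.4796
β_Maddox = 0.790 × 36.36% / 17.62% = 1.6302
β_Ingram = 0.854 × 32.52% / 17.62% = 1.5762
β_Dray = 0.480 × 46.43% / 17.62% = 1.2648
β_Corwin = 0.115 × 46.33% / 17.62% = 0.3024
β_Durant = 0.845 × 45.06% / 17.62% = 2.1609
β_P = Σ w_i β_i = 0.24×1.4796 + 0.20×1.6302 + 0.16×1.5762 + 0.08×1.2648 + 0.19×0.3024 + 0.13×2.1609 = 1.3729
MRP = 9.25% − 2.41% = 6.84%
E(R_P) = R_f + β_P × MRP = 2.41% + 1.3729 × 6.84% = 11.80%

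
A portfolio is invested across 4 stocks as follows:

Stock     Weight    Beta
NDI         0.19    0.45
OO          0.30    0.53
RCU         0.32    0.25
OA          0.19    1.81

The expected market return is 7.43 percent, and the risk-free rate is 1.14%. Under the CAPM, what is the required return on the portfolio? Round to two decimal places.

5.34%

β_P = Σ w_i β_i = 0.19×0.45 + 0.30×0.53 + 0.32×0.25 + 0.19×1.81 = 0.6684
MRP = 7.43% − 1.14% = 6.29%
E(R_P) = R_f + β_P × MRP = 1.14% + 0.6684 × 6.29% = 5.34%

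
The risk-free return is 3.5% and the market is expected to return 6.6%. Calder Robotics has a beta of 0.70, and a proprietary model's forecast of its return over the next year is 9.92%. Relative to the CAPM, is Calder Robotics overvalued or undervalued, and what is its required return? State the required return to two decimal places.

MRP = 6.6% − 3.5% = 3.10%
Required return = R_f + β·MRP = 3.5% + 0.70 × 3.1% = 5.67%
Forecast 9.92% > required 5.67% → the stock plots above the SML → undervalued.

Undervalued; required return 5.67%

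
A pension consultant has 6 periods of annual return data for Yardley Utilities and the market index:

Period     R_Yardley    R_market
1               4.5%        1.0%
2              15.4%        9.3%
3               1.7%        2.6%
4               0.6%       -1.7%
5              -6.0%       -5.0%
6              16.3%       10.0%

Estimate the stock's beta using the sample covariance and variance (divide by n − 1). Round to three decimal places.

Mean R_i = (4.5 + 15.4 + 1.7 + 0.6 − 6.0 + 16.3) / 6 = 5.4167%
Mean R_m = (1.0 + 9.3 + 2.6 − 1.7 − 5.0 + 10.0) / 6 = 2.7000%
Σ(R_i − R̄_i)(R_m − R̄_m) = 256.3700  ⇒  Cov = 256.3700 / 5 = 51.2740
Σ(R_m − R̄_m)² = 178.4000  ⇒  Var(R_m) = 178.4000 / 5 = 35.6800
β = Cov / Var(R_m) = 51.2740 / 35.6800 = 1.4371

1.437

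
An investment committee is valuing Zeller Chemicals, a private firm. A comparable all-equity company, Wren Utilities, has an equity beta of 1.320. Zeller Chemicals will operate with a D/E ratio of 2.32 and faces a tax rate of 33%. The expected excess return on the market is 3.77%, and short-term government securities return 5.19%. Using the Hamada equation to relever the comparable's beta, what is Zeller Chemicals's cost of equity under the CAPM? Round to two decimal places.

β_L = β_U × [1 + (1 − t)(D/E)] = 1.320 × [1 + (1 − 0.33) × 2.32]
    = 1.320 × [1 + 0.67 × 2.32] = 1.320 × 2.5544 = 3.3718
E(R) = R_f + β_L × MRP = 5.19% + 3.3718 × 3.77% = 17.90%

17.90%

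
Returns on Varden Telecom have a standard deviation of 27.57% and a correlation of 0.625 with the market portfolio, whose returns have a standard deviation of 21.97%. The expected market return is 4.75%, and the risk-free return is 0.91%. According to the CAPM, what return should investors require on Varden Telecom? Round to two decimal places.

β = ρ × σ_i / σ_m = 0.625 × 27.57% / 21.97% = 0.7843
MRP = 4.75% − 0.91% = 3.84%
E(R) = 0.91% + 0.7843 × 3.84% = 3.92%

3.92%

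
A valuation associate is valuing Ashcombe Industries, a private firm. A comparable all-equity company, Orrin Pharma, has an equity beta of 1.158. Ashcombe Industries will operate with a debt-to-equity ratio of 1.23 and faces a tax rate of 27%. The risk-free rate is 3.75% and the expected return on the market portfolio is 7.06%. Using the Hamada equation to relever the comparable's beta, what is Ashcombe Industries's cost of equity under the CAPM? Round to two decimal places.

β_L = β_U × [1 + (1 − t)(D/E)] = 1.158 × [1 + (1 − 0.27) × 1.23]
    = 1.158 × [1 + 0.73 × 1.23] = 1.158 × 1.8979 = 2.1978
MRP = 7.06% − 3.75% = 3.31%
E(R) = R_f + β_L × MRP = 3.75% + 2.1978 × 3.31% = 11.02%

11.02%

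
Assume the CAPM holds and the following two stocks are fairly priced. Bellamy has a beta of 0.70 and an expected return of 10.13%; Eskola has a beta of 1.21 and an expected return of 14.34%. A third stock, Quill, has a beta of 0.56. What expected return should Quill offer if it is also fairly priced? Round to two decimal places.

MRP (SML slope) = (14.34% − 10.13%) / (1.21 − 0.70) = 4.21% / 0.51 = 8.2549%
R_f (intercept) = 10.13% − 0.70 × 8.2549% = 4.3516%
E(R_Quill) = R_f + β × MRP = 4.3516% + 0.56 × 8.2549% = 8.97%

8.97%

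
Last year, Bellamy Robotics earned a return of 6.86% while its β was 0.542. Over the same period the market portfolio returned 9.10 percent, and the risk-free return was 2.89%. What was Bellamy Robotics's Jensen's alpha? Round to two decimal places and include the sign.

+0.60%

Market excess return = 9.10% − 2.89% = 6.21%
CAPM benchmark = R_f + β(R_m − R_f) = 2.89% + 0.542 × 6.21% = 6.25582%
α = actual − benchmark = 6.86% − 6.25582% = +0.60%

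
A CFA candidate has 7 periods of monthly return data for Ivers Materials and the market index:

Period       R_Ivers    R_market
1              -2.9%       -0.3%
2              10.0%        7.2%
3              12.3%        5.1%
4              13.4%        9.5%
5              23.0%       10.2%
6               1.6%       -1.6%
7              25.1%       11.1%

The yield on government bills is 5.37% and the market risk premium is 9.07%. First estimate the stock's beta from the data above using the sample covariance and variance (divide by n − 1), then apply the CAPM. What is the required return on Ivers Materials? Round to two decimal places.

Mean R_i = (-2.9 + 10.0 + 12.3 + 13.4 + 23.0 + 1.6 + 25.1) / 7 = 11.7857%
Mean R_m = (-0.3 + 7.2 + 5.1 + 9.5 + 10.2 − 1.6 + 11.1) / 7 = 5.8857%
Σ(R_i − R̄_i)(R_m − R̄_m) = 287.9786  ⇒  Cov = 287.9786 / 6 = 47.9964
Σ(R_m − R̄_m)² = 155.5086  ⇒  Var(R_m) = 155.5086 / 6 = 25.9181
β = Cov / Var(R_m) = 47.9964 / 25.9181 = 1.8518
E(R) = R_f + β × MRP = 5.37% + 1.8518 × 9.07% = 22.17%

22.17%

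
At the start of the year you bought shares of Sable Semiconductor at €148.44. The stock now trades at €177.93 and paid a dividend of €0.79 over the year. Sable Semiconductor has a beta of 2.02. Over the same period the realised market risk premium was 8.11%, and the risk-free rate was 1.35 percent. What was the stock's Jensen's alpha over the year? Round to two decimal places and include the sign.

+2.67%

Realised HPR = (P1 + D1 − P0) / P0 = (177.93 + 0.79 − 148.44) / 148.44 = 30.28 / 148.44 = 20.3988%
CAPM required = R_f + β·MRP = 1.35% + 2.02 × 8.11% = 17.7322%
α = realised − required = 20.3988% − 17.7322% = +2.67%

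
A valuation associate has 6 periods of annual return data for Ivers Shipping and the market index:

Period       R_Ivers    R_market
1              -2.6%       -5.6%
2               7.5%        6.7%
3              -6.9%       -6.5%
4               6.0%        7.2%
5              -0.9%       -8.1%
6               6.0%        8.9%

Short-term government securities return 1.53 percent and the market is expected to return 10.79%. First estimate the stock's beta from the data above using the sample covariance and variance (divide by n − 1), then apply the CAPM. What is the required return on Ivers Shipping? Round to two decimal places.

7.71%

Mean R_i = (-2.6 + 7.5 − 6.9 + 6.0 − 0.9 + 6.0) / 6 = 1.5167%
Mean R_m = (-5.6 + 6.7 − 6.5 + 7.2 − 8.1 + 8.9) / 6 = 0.4333%
Σ(R_i − R̄_i)(R_m − R̄_m) = 209.6067  ⇒  Cov = 209.6067 / 5 = 41.9213
Σ(R_m − R̄_m)² = 314.0333  ⇒  Var(R_m) = 314.0333 / 5 = 62.8067
β = Cov / Var(R_m) = 41.9213 / 62.8067 = 0.6675
MRP = 10.79% − 1.53% = 9.26%
E(R) = R_f + β × MRP = 1.53% + 0.6675 × 9.26% = 7.71%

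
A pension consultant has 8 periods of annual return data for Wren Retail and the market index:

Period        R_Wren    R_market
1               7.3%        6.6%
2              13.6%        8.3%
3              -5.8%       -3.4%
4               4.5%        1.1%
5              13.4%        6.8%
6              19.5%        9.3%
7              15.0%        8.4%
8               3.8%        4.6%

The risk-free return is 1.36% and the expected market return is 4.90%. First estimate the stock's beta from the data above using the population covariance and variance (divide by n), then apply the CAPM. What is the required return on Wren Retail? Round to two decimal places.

Mean R_i = (7.3 + 13.6 − 5.8 + 4.5 + 13.4 + 19.5 + 15.0 + 3.8) / 8 = 8.9125%
Mean R_m = (6.6 + 8.3 − 3.4 + 1.1 + 6.8 + 9.3 + 8.4 + 4.6) / 8 = 5.2125%
Σ(R_i − R̄_i)(R_m − R̄_m) = 230.0288  ⇒  Cov = 230.0288 / 8 = 28.7536
Σ(R_m − R̄_m)² = 132.3088  ⇒  Var(R_m) = 132.3088 / 8 = 16.5386
β = Cov / Var(R_m) = 28.7536 / 16.5386 = 1.7386
MRP = 4.90% − 1.36% = 3.54%
E(R) = R_f + β × MRP = 1.36% + 1.7386 × 3.54% = 7.51%

7.51%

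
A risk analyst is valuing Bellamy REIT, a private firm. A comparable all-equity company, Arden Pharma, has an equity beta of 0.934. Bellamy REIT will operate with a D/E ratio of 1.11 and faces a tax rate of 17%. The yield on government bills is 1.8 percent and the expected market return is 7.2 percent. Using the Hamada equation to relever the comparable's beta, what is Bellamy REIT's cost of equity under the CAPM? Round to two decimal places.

11.49%

β_L = β_U × [1 + (1 − t)(D/E)] = 0.934 × [1 + (1 − 0.17) × 1.11]
    = 0.934 × [1 + 0.83 × 1.11] = 0.934 × 1.9213 = 1.7945
MRP = 7.2% − 1.8% = 5.40%
E(R) = R_f + β_L × MRP = 1.8% + 1.7945 × 5.4% = 11.49%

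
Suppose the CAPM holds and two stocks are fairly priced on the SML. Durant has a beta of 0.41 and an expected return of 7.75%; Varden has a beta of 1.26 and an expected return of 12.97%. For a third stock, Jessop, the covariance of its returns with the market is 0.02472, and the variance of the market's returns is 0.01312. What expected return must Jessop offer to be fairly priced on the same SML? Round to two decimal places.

16.80%

MRP = (12.97% − 7.75%) / (1.26 − 0.41) = 6.1412%
R_f = 7.75% − 0.41 × 6.1412% = 5.2321%
β_Jessop = Cov / Var(R_m) = 0.02472 / 0.01312 = 1.8841
E(R_Jessop) = R_f + β × MRP = 5.2321% + 1.8841 × 6.1412% = 16.80%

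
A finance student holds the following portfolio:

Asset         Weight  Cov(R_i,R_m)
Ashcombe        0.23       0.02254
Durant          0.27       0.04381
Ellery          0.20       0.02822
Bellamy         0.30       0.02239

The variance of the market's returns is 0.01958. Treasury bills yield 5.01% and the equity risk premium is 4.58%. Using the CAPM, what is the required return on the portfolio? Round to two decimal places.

11.88%

β_Ashcombe = 0.02254 / 0.01958 = 1.1512
β_Durant = 0.04381 / 0.01958 = 2.2375
β_Ellery = 0.02822 / 0.01958 = 1.4413
β_Bellamy = 0.02239 / 0.01958 = 1.1435
β_P = Σ w_i β_i = 0.23×1.1512 + 0.27×2.2375 + 0.20×1.4413 + 0.30×1.1435 = 1.5002
E(R_P) = R_f + β_P × MRP = 5.01% + 1.5002 × 4.58% = 11.88%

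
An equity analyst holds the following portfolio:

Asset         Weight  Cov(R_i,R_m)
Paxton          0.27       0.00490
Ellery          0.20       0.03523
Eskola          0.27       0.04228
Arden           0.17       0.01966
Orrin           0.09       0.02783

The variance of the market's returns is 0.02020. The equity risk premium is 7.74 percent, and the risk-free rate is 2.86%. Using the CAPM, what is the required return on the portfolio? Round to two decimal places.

12.68%

β_Paxton = 0.00490 / 0.02020 = 0.2426
β_Ellery = 0.03523 / 0.02020 = 1.7441
β_Eskola = 0.04228 / 0.02020 = 2.0931
β_Arden = 0.01966 / 0.02020 = 0.9733
β_Orrin = 0.02783 / 0.02020 = 1.3777
β_P = Σ w_i β_i = 0.27×0.2426 + 0.20×1.7441 + 0.27×2.0931 + 0.17×0.9733 + 0.09×1.3777 = 1.2689
E(R_P) = R_f + β_P × MRP = 2.86% + 1.2689 × 7.74% = 12.68%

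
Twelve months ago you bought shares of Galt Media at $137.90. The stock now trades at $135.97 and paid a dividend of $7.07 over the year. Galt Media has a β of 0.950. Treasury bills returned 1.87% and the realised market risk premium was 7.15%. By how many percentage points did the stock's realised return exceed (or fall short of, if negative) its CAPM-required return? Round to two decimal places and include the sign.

-4.94%

Realised HPR = (P1 + D1 − P0) / P0 = (135.97 + 7.07 − 137.90) / 137.90 = 5.14 / 137.90 = 3.7273%
CAPM required = R_f + β·MRP = 1.87% + 0.950 × 7.15% = 8.66250%
α = realised − required = 3.7273% − 8.66250% = -4.94%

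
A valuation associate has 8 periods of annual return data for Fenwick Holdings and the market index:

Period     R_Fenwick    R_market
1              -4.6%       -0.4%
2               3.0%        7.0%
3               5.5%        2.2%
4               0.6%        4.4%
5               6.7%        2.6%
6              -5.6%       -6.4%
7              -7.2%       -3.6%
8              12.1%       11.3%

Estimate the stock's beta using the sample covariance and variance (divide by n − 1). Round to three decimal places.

1.026

Mean R_i = (-4.6 + 3.0 + 5.5 + 0.6 + 6.7 − 5.6 − 7.2 + 12.1) / 8 = 1.3125%
Mean R_m = (-0.4 + 7.0 + 2.2 + 4.4 + 2.6 − 6.4 − 3.6 + 11.3) / 8 = 2.1375%
Σ(R_i − R̄_i)(R_m − R̄_m) = 231.0463  ⇒  Cov = 231.0463 / 7 = 33.0066
Σ(R_m − R̄_m)² = 225.1788  ⇒  Var(R_m) = 225.1788 / 7 = 32.1684
β = Cov / Var(R_m) = 33.0066 / 32.1684 = 1.0261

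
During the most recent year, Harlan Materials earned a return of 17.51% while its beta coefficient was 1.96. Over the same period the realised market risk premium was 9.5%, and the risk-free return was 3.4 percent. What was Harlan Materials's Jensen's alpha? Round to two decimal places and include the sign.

CAPM benchmark = R_f + β(R_m − R_f) = 3.4% + 1.96 × 9.5% = 22.0200%
α = actual − benchmark = 17.51% − 22.0200% = -4.51%

-4.51%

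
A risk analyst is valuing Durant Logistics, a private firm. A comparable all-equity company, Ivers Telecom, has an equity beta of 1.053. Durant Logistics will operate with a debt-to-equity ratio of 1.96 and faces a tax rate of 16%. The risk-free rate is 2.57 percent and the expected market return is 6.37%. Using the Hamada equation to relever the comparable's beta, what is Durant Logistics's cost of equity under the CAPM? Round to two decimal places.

β_L = β_U × [1 + (1 − t)(D/E)] = 1.053 × [1 + (1 − 0.16) × 1.96]
    = 1.053 × [1 + 0.84 × 1.96] = 1.053 × 2.6464 = 2.7867
MRP = 6.37% − 2.57% = 3.80%
E(R) = R_f + β_L × MRP = 2.57% + 2.7867 × 3.80% = 13.16%

13.16%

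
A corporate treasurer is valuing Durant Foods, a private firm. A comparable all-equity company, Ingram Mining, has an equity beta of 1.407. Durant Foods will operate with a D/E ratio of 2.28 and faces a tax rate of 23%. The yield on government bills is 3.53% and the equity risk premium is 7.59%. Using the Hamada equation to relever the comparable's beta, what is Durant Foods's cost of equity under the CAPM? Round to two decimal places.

β_L = β_U × [1 + (1 − t)(D/E)] = 1.407 × [1 + (1 − 0.23) × 2.28]
    = 1.407 × [1 + 0.77 × 2.28] = 1.407 × 2.7556 = 3.8771
E(R) = R_f + β_L × MRP = 3.53% + 3.8771 × 7.59% = 32.96%

32.96%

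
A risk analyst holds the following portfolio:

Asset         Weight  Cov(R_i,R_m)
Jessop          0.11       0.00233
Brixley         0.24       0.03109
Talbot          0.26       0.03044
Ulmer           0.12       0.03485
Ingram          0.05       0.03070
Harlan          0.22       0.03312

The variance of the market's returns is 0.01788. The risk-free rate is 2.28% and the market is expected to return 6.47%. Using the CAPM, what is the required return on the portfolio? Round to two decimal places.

8.99%

β_Jessop = 0.00233 / 0.01788 = 0.1303
β_Brixley = 0.03109 / 0.01788 = 1.7388
β_Talbot = 0.03044 / 0.01788 = 1.7025
β_Ulmer = 0.03485 / 0.01788 = 1.9491
β_Ingram = 0.03070 / 0.01788 = 1.7170
β_Harlan = 0.03312 / 0.01788 = 1.8523
β_P = Σ w_i β_i = 0.11×0.1303 + 0.24×1.7388 + 0.26×1.7025 + 0.12×1.9491 + 0.05×1.7170 + 0.22×1.8523 = 1.6015
MRP = 6.47% − 2.28% = 4.19%
E(R_P) = R_f + β_P × MRP = 2.28% + 1.6015 × 4.19% = 8.99%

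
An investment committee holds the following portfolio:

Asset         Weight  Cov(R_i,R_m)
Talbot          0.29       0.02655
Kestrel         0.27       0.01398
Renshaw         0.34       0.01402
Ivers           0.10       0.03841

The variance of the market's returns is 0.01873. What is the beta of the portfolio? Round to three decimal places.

β_Talbot = 0.02655 / 0.01873 = 1.4175
β_Kestrel = 0.01398 / 0.01873 = 0.7464
β_Renshaw = 0.01402 / 0.01873 = 0.7485
β_Ivers = 0.03841 / 0.01873 = 2.0507
β_P = Σ w_i β_i = 0.29×1.4175 + 0.27×0.7464 + 0.34×0.7485 + 0.10×2.0507 = 1.0722

1.072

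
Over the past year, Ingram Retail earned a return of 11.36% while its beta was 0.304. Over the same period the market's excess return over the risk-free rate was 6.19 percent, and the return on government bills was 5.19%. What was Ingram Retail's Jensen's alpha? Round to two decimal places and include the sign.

CAPM benchmark = R_f + β(R_m − R_f) = 5.19% + 0.304 × 6.19% = 7.07176%
α = actual − benchmark = 11.36% − 7.07176% = +4.29%

+4.29%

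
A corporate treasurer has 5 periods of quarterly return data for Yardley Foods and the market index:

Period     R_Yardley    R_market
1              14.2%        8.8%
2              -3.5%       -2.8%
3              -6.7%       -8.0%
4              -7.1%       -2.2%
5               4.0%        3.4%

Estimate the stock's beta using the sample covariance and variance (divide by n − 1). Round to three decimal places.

1.315

Mean R_i = (14.2 − 3.5 − 6.7 − 7.1 + 4.0) / 5 = 0.1800%
Mean R_m = (8.8 − 2.8 − 8.0 − 2.2 + 3.4) / 5 = -0.1600%
Σ(R_i − R̄_i)(R_m − R̄_m) = 217.7240  ⇒  Cov = 217.7240 / 4 = 54.4310
Σ(R_m − R̄_m)² = 165.5520  ⇒  Var(R_m) = 165.5520 / 4 = 41.3880
β = Cov / Var(R_m) = 54.4310 / 41.3880 = 1.3151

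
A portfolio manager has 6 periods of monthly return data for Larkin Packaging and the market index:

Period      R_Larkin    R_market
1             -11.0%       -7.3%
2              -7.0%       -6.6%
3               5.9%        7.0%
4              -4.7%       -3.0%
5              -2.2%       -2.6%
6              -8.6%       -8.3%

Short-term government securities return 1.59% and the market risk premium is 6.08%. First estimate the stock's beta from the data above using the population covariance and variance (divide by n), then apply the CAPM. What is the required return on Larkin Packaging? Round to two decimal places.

7.86%

Mean R_i = (-11.0 − 7.0 + 5.9 − 4.7 − 2.2 − 8.6) / 6 = -4.6000%
Mean R_m = (-7.3 − 6.6 + 7.0 − 3.0 − 2.6 − 8.3) / 6 = -3.4667%
Σ(R_i − R̄_i)(R_m − R̄_m) = 163.3200  ⇒  Cov = 163.3200 / 6 = 27.2200
Σ(R_m − R̄_m)² = 158.3933  ⇒  Var(R_m) = 158.3933 / 6 = 26.3989
β = Cov / Var(R_m) = 27.2200 / 26.3989 = 1.0311
E(R) = R_f + β × MRP = 1.59% + 1.0311 × 6.08% = 7.86%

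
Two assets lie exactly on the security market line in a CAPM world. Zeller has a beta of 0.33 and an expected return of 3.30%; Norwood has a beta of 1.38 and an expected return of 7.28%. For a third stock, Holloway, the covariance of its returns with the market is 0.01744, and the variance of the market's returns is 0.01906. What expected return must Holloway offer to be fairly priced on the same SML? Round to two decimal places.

MRP = (7.28% − 3.30%) / (1.38 − 0.33) = 3.7905%
R_f = 3.30% − 0.33 × 3.7905% = 2.0491%
β_Holloway = Cov / Var(R_m) = 0.01744 / 0.01906 = 0.9150
E(R_Holloway) = R_f + β × MRP = 2.0491% + 0.9150 × 3.7905% = 5.52%

5.52%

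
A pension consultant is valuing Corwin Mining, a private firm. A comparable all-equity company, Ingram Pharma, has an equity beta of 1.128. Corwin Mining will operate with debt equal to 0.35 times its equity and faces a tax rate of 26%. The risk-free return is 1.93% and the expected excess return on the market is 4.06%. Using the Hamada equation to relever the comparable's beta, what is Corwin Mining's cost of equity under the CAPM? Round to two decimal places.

7.70%

β_L = β_U × [1 + (1 − t)(D/E)] = 1.128 × [1 + (1 − 0.26) × 0.35]
    = 1.128 × [1 + 0.74 × 0.35] = 1.128 × 1.2590 = 1.4202
E(R) = R_f + β_L × MRP = 1.93% + 1.4202 × 4.06% = 7.70%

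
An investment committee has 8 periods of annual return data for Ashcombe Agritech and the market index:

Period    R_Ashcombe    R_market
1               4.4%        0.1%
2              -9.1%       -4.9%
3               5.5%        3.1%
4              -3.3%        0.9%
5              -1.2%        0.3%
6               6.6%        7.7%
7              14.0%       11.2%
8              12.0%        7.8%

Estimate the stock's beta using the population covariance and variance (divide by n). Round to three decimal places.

1.366

Mean R_i = (4.4 − 9.1 + 5.5 − 3.3 − 1.2 + 6.6 + 14.0 + 12.0) / 8 = 3.6125%
Mean R_m = (0.1 − 4.9 + 3.1 + 0.9 + 0.3 + 7.7 + 11.2 + 7.8) / 8 = 3.2750%
Σ(R_i − R̄_i)(R_m − R̄_m) = 265.3225  ⇒  Cov = 265.3225 / 8 = 33.1653
Σ(R_m − R̄_m)² = 194.2950  ⇒  Var(R_m) = 194.2950 / 8 = 24.2869
β = Cov / Var(R_m) = 33.1653 / 24.2869 = 1.3656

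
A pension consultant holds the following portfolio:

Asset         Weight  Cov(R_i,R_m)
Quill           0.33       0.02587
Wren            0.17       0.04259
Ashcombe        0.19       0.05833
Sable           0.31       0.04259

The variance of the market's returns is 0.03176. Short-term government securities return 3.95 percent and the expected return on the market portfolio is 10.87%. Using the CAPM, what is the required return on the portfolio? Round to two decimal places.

β_Quill = 0.02587 / 0.03176 = 0.8145
β_Wren = 0.04259 / 0.03176 = 1.3410
β_Ashcombe = 0.05833 / 0.03176 = 1.8366
β_Sable = 0.04259 / 0.03176 = 1.3410
β_P = Σ w_i β_i = 0.33×0.8145 + 0.17×1.3410 + 0.19×1.8366 + 0.31×1.3410 = 1.2614
MRP = 10.87% − 3.95% = 6.92%
E(R_P) = R_f + β_P × MRP = 3.95% + 1.2614 × 6.92% = 12.68%

12.68%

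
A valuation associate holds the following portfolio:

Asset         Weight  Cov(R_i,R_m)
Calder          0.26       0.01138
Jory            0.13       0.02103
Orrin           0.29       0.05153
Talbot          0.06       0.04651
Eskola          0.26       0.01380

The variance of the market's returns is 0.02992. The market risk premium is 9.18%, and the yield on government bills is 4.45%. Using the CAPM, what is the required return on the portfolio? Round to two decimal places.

β_Calder = 0.01138 / 0.02992 = 0.3803
β_Jory = 0.02103 / 0.02992 = 0.7029
β_Orrin = 0.05153 / 0.02992 = 1.7223
β_Talbot = 0.04651 / 0.02992 = 1.5545
β_Eskola = 0.01380 / 0.02992 = 0.4612
β_P = Σ w_i β_i = 0.26×0.3803 + 0.13×0.7029 + 0.29×1.7223 + 0.06×1.5545 + 0.26×0.4612 = 0.9029
E(R_P) = R_f + β_P × MRP = 4.45% + 0.9029 × 9.18% = 12.74%

12.74%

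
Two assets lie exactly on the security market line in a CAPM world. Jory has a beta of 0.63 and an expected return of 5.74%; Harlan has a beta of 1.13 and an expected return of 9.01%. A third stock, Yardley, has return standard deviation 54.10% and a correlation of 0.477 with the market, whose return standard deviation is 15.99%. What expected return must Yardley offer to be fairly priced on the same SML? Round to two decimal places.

12.17%

MRP = (9.01% − 5.74%) / (1.13 − 0.63) = 6.5400%
R_f = 5.74% − 0.63 × 6.5400% = 1.6198%
β_Yardley = ρ·σ_i/σ_m = 0.477 × 54.10 / 15.99 = 1.6139
E(R_Yardley) = R_f + β × MRP = 1.6198% + 1.6139 × 6.5400% = 12.17%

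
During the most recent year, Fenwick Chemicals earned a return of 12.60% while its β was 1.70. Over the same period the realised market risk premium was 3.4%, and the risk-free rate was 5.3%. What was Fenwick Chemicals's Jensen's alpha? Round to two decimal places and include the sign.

+1.52%

CAPM benchmark = R_f + β(R_m − R_f) = 5.3% + 1.70 × 3.4% = 11.0800%
α = actual − benchmark = 12.60% − 11.0800% = +1.52%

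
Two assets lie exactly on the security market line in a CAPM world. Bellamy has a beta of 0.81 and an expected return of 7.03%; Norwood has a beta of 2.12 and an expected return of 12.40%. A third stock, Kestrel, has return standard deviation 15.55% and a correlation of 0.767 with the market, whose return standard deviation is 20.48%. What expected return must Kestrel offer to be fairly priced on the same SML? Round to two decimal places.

MRP = (12.40% − 7.03%) / (2.12 − 0.81) = 4.0992%
R_f = 7.03% − 0.81 × 4.0992% = 3.7096%
β_Kestrel = ρ·σ_i/σ_m = 0.767 × 15.55 / 20.48 = 0.5824
E(R_Kestrel) = R_f + β × MRP = 3.7096% + 0.5824 × 4.0992% = 6.10%

6.10%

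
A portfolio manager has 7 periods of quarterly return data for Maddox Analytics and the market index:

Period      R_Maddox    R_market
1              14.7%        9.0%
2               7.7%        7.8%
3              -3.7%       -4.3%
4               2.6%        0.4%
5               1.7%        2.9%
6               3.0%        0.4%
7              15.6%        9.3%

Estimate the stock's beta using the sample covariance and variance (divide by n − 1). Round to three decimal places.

Mean R_i = (14.7 + 7.7 − 3.7 + 2.6 + 1.7 + 3.0 + 15.6) / 7 = 5.9429%
Mean R_m = (9.0 + 7.8 − 4.3 + 0.4 + 2.9 + 0.4 + 9.3) / 7 = 3.6429%
Σ(R_i − R̄_i)(R_m − R̄_m) = 208.9771  ⇒  Cov = 208.9771 / 6 = 34.8295
Σ(R_m − R̄_m)² = 162.6571  ⇒  Var(R_m) = 162.6571 / 6 = 27.1095
β = Cov / Var(R_m) = 34.8295 / 27.1095 = 1.2848

1.285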